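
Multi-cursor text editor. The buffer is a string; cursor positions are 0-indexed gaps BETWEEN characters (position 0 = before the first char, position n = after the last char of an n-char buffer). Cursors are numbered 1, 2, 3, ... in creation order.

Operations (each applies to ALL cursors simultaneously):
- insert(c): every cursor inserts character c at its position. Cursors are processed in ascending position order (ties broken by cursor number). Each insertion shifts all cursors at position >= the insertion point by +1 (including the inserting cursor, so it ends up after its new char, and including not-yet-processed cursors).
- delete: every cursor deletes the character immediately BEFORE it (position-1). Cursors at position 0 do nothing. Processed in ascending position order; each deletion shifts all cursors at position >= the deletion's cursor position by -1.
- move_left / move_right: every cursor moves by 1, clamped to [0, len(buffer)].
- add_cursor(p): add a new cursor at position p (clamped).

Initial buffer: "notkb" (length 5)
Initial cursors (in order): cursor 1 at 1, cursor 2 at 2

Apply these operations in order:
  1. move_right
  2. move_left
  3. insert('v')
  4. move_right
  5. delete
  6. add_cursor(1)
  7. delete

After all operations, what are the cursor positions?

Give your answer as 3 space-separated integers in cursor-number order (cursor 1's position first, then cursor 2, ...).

Answer: 0 0 0

Derivation:
After op 1 (move_right): buffer="notkb" (len 5), cursors c1@2 c2@3, authorship .....
After op 2 (move_left): buffer="notkb" (len 5), cursors c1@1 c2@2, authorship .....
After op 3 (insert('v')): buffer="nvovtkb" (len 7), cursors c1@2 c2@4, authorship .1.2...
After op 4 (move_right): buffer="nvovtkb" (len 7), cursors c1@3 c2@5, authorship .1.2...
After op 5 (delete): buffer="nvvkb" (len 5), cursors c1@2 c2@3, authorship .12..
After op 6 (add_cursor(1)): buffer="nvvkb" (len 5), cursors c3@1 c1@2 c2@3, authorship .12..
After op 7 (delete): buffer="kb" (len 2), cursors c1@0 c2@0 c3@0, authorship ..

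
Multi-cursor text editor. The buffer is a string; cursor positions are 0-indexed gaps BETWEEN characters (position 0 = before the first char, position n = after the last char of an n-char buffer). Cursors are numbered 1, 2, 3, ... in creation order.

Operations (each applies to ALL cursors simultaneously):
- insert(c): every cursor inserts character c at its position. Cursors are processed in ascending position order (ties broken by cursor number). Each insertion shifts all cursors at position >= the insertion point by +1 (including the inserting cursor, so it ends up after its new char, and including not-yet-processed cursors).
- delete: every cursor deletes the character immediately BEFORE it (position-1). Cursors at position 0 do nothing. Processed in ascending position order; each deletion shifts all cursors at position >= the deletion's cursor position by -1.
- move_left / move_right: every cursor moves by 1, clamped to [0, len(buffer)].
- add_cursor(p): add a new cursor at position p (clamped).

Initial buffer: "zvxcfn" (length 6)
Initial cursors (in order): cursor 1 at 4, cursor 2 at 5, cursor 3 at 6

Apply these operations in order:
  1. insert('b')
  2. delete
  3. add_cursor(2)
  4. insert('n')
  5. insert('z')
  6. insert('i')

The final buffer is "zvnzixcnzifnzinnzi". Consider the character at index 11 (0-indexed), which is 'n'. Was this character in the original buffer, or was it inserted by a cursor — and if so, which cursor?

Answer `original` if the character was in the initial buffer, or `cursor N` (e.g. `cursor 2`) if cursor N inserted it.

After op 1 (insert('b')): buffer="zvxcbfbnb" (len 9), cursors c1@5 c2@7 c3@9, authorship ....1.2.3
After op 2 (delete): buffer="zvxcfn" (len 6), cursors c1@4 c2@5 c3@6, authorship ......
After op 3 (add_cursor(2)): buffer="zvxcfn" (len 6), cursors c4@2 c1@4 c2@5 c3@6, authorship ......
After op 4 (insert('n')): buffer="zvnxcnfnnn" (len 10), cursors c4@3 c1@6 c2@8 c3@10, authorship ..4..1.2.3
After op 5 (insert('z')): buffer="zvnzxcnzfnznnz" (len 14), cursors c4@4 c1@8 c2@11 c3@14, authorship ..44..11.22.33
After op 6 (insert('i')): buffer="zvnzixcnzifnzinnzi" (len 18), cursors c4@5 c1@10 c2@14 c3@18, authorship ..444..111.222.333
Authorship (.=original, N=cursor N): . . 4 4 4 . . 1 1 1 . 2 2 2 . 3 3 3
Index 11: author = 2

Answer: cursor 2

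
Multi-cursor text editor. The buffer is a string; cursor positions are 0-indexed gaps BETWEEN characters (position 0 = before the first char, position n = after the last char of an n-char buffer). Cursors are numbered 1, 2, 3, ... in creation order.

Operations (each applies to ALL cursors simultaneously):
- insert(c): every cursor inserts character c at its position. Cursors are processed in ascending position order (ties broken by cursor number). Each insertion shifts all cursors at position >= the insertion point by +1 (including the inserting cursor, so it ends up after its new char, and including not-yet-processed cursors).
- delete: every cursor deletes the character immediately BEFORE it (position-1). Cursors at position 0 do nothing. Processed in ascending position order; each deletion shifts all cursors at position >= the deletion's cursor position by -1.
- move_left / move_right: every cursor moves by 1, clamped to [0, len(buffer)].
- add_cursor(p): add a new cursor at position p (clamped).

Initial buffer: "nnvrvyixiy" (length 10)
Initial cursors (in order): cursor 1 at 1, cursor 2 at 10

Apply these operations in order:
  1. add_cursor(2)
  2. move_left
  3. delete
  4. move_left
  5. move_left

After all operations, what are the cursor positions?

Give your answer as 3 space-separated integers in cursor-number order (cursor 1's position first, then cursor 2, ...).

After op 1 (add_cursor(2)): buffer="nnvrvyixiy" (len 10), cursors c1@1 c3@2 c2@10, authorship ..........
After op 2 (move_left): buffer="nnvrvyixiy" (len 10), cursors c1@0 c3@1 c2@9, authorship ..........
After op 3 (delete): buffer="nvrvyixy" (len 8), cursors c1@0 c3@0 c2@7, authorship ........
After op 4 (move_left): buffer="nvrvyixy" (len 8), cursors c1@0 c3@0 c2@6, authorship ........
After op 5 (move_left): buffer="nvrvyixy" (len 8), cursors c1@0 c3@0 c2@5, authorship ........

Answer: 0 5 0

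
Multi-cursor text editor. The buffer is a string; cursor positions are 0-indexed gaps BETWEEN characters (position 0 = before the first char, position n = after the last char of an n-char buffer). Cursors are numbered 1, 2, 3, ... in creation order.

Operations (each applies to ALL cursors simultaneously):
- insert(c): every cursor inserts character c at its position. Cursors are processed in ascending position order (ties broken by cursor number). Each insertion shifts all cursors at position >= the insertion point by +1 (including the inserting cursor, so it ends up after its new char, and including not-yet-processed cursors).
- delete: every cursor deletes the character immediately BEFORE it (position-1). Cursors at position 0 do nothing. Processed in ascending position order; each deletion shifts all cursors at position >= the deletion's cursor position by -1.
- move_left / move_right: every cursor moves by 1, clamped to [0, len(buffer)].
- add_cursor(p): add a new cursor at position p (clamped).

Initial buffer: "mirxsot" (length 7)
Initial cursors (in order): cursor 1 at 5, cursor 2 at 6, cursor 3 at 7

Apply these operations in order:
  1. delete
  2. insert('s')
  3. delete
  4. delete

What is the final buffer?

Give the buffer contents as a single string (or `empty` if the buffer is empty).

After op 1 (delete): buffer="mirx" (len 4), cursors c1@4 c2@4 c3@4, authorship ....
After op 2 (insert('s')): buffer="mirxsss" (len 7), cursors c1@7 c2@7 c3@7, authorship ....123
After op 3 (delete): buffer="mirx" (len 4), cursors c1@4 c2@4 c3@4, authorship ....
After op 4 (delete): buffer="m" (len 1), cursors c1@1 c2@1 c3@1, authorship .

Answer: m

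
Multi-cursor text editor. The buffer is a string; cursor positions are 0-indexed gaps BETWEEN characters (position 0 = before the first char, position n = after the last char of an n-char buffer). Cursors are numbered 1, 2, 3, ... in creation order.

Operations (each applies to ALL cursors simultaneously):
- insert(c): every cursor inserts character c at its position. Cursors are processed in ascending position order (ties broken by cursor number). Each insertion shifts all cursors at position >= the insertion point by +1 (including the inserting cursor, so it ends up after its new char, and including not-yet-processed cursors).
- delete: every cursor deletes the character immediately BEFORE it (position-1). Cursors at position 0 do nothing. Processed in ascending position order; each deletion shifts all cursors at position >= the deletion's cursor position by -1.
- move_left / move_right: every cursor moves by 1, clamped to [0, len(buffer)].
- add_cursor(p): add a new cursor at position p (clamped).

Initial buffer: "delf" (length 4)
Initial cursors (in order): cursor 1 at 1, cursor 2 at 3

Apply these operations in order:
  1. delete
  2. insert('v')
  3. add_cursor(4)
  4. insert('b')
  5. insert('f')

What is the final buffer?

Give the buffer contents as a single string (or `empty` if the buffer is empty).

After op 1 (delete): buffer="ef" (len 2), cursors c1@0 c2@1, authorship ..
After op 2 (insert('v')): buffer="vevf" (len 4), cursors c1@1 c2@3, authorship 1.2.
After op 3 (add_cursor(4)): buffer="vevf" (len 4), cursors c1@1 c2@3 c3@4, authorship 1.2.
After op 4 (insert('b')): buffer="vbevbfb" (len 7), cursors c1@2 c2@5 c3@7, authorship 11.22.3
After op 5 (insert('f')): buffer="vbfevbffbf" (len 10), cursors c1@3 c2@7 c3@10, authorship 111.222.33

Answer: vbfevbffbf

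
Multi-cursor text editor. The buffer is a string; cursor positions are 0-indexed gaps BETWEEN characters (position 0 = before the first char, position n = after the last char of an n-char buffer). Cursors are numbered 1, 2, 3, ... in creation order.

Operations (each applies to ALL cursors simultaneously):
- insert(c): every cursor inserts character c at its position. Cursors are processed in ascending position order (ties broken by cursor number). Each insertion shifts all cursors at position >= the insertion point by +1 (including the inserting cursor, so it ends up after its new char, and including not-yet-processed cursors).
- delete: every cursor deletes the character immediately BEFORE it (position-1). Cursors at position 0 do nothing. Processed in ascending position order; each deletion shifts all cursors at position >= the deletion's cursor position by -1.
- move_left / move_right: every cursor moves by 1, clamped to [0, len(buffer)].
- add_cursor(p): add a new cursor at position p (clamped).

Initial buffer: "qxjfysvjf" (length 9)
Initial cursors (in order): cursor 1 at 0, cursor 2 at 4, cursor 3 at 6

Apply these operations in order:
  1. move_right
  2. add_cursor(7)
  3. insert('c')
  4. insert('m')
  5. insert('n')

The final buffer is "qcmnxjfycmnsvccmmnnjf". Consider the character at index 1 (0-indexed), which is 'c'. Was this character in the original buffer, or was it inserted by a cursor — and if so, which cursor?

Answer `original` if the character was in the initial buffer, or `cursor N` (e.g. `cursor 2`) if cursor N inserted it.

After op 1 (move_right): buffer="qxjfysvjf" (len 9), cursors c1@1 c2@5 c3@7, authorship .........
After op 2 (add_cursor(7)): buffer="qxjfysvjf" (len 9), cursors c1@1 c2@5 c3@7 c4@7, authorship .........
After op 3 (insert('c')): buffer="qcxjfycsvccjf" (len 13), cursors c1@2 c2@7 c3@11 c4@11, authorship .1....2..34..
After op 4 (insert('m')): buffer="qcmxjfycmsvccmmjf" (len 17), cursors c1@3 c2@9 c3@15 c4@15, authorship .11....22..3434..
After op 5 (insert('n')): buffer="qcmnxjfycmnsvccmmnnjf" (len 21), cursors c1@4 c2@11 c3@19 c4@19, authorship .111....222..343434..
Authorship (.=original, N=cursor N): . 1 1 1 . . . . 2 2 2 . . 3 4 3 4 3 4 . .
Index 1: author = 1

Answer: cursor 1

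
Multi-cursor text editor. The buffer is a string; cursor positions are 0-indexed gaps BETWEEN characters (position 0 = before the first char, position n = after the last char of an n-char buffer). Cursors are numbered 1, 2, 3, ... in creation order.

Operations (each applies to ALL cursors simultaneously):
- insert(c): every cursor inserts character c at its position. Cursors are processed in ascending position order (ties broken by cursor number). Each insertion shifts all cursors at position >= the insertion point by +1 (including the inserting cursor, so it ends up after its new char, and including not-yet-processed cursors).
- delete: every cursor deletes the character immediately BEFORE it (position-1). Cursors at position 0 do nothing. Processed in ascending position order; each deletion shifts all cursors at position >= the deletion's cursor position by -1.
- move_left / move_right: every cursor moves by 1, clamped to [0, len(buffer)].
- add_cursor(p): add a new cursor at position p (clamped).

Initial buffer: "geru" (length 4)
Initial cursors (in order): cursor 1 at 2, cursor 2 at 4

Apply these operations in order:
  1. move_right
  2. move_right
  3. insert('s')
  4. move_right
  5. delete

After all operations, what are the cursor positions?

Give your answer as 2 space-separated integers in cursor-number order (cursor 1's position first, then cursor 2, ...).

Answer: 4 4

Derivation:
After op 1 (move_right): buffer="geru" (len 4), cursors c1@3 c2@4, authorship ....
After op 2 (move_right): buffer="geru" (len 4), cursors c1@4 c2@4, authorship ....
After op 3 (insert('s')): buffer="geruss" (len 6), cursors c1@6 c2@6, authorship ....12
After op 4 (move_right): buffer="geruss" (len 6), cursors c1@6 c2@6, authorship ....12
After op 5 (delete): buffer="geru" (len 4), cursors c1@4 c2@4, authorship ....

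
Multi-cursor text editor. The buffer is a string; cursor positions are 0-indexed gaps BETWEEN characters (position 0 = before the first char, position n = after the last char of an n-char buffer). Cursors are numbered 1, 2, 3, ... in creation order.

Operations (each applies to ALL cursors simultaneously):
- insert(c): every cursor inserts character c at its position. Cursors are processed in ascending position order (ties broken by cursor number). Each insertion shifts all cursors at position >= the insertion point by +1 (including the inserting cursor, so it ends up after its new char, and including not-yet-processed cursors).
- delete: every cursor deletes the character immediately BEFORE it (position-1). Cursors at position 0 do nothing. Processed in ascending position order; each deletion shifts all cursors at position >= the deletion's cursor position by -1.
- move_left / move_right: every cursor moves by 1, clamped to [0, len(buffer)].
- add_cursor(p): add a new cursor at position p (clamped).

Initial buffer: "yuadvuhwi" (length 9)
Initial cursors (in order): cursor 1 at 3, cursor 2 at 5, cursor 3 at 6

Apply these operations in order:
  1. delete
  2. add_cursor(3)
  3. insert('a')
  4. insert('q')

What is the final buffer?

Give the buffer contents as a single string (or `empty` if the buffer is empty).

Answer: yuaqdaaaqqqhwi

Derivation:
After op 1 (delete): buffer="yudhwi" (len 6), cursors c1@2 c2@3 c3@3, authorship ......
After op 2 (add_cursor(3)): buffer="yudhwi" (len 6), cursors c1@2 c2@3 c3@3 c4@3, authorship ......
After op 3 (insert('a')): buffer="yuadaaahwi" (len 10), cursors c1@3 c2@7 c3@7 c4@7, authorship ..1.234...
After op 4 (insert('q')): buffer="yuaqdaaaqqqhwi" (len 14), cursors c1@4 c2@11 c3@11 c4@11, authorship ..11.234234...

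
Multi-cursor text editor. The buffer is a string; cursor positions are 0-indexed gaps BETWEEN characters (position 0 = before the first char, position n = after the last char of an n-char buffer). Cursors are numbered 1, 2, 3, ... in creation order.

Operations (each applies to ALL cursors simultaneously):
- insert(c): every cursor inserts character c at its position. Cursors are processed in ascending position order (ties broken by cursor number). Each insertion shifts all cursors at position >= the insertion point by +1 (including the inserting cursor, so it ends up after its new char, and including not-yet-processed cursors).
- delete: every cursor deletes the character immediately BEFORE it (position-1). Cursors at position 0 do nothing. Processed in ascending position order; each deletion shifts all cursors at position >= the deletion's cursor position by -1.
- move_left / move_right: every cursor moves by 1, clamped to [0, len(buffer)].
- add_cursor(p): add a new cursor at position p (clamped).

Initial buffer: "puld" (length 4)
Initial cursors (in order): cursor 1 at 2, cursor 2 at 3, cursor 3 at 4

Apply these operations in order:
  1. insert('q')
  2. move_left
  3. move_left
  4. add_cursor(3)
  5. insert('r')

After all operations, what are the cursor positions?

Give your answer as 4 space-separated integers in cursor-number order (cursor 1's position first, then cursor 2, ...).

Answer: 2 6 9 6

Derivation:
After op 1 (insert('q')): buffer="puqlqdq" (len 7), cursors c1@3 c2@5 c3@7, authorship ..1.2.3
After op 2 (move_left): buffer="puqlqdq" (len 7), cursors c1@2 c2@4 c3@6, authorship ..1.2.3
After op 3 (move_left): buffer="puqlqdq" (len 7), cursors c1@1 c2@3 c3@5, authorship ..1.2.3
After op 4 (add_cursor(3)): buffer="puqlqdq" (len 7), cursors c1@1 c2@3 c4@3 c3@5, authorship ..1.2.3
After op 5 (insert('r')): buffer="pruqrrlqrdq" (len 11), cursors c1@2 c2@6 c4@6 c3@9, authorship .1.124.23.3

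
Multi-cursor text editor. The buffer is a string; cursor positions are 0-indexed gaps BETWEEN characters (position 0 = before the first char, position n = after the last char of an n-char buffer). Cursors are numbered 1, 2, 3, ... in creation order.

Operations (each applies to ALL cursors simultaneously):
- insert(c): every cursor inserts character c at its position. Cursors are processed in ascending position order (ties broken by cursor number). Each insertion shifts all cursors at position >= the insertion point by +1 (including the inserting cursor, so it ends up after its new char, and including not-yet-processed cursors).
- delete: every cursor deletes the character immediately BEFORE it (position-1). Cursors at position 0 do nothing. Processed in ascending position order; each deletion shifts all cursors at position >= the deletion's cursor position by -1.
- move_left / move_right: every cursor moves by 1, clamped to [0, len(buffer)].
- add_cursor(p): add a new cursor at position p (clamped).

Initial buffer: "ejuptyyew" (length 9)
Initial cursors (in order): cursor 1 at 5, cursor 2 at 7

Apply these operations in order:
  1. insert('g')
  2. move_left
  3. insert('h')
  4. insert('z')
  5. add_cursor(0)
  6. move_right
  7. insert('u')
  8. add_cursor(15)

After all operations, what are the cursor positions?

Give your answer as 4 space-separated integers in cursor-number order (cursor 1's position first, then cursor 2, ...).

After op 1 (insert('g')): buffer="ejuptgyygew" (len 11), cursors c1@6 c2@9, authorship .....1..2..
After op 2 (move_left): buffer="ejuptgyygew" (len 11), cursors c1@5 c2@8, authorship .....1..2..
After op 3 (insert('h')): buffer="ejupthgyyhgew" (len 13), cursors c1@6 c2@10, authorship .....11..22..
After op 4 (insert('z')): buffer="ejupthzgyyhzgew" (len 15), cursors c1@7 c2@12, authorship .....111..222..
After op 5 (add_cursor(0)): buffer="ejupthzgyyhzgew" (len 15), cursors c3@0 c1@7 c2@12, authorship .....111..222..
After op 6 (move_right): buffer="ejupthzgyyhzgew" (len 15), cursors c3@1 c1@8 c2@13, authorship .....111..222..
After op 7 (insert('u')): buffer="eujupthzguyyhzguew" (len 18), cursors c3@2 c1@10 c2@16, authorship .3....1111..2222..
After op 8 (add_cursor(15)): buffer="eujupthzguyyhzguew" (len 18), cursors c3@2 c1@10 c4@15 c2@16, authorship .3....1111..2222..

Answer: 10 16 2 15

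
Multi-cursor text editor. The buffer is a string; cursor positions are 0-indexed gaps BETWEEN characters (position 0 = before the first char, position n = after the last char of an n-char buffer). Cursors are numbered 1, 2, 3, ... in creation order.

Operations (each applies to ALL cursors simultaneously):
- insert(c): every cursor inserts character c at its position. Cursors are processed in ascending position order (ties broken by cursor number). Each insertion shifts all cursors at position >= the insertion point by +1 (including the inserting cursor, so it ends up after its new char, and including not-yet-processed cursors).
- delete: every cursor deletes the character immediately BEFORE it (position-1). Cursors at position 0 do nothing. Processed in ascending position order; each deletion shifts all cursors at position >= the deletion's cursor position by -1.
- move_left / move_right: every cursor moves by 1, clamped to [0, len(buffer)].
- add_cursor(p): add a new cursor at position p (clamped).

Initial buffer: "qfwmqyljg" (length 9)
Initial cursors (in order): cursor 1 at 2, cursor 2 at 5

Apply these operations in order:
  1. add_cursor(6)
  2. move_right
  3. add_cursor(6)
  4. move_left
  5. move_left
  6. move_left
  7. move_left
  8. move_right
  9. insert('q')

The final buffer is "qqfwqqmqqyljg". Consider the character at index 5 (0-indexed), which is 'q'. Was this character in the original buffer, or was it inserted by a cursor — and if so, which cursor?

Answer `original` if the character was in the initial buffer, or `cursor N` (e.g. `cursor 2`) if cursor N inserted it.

Answer: cursor 4

Derivation:
After op 1 (add_cursor(6)): buffer="qfwmqyljg" (len 9), cursors c1@2 c2@5 c3@6, authorship .........
After op 2 (move_right): buffer="qfwmqyljg" (len 9), cursors c1@3 c2@6 c3@7, authorship .........
After op 3 (add_cursor(6)): buffer="qfwmqyljg" (len 9), cursors c1@3 c2@6 c4@6 c3@7, authorship .........
After op 4 (move_left): buffer="qfwmqyljg" (len 9), cursors c1@2 c2@5 c4@5 c3@6, authorship .........
After op 5 (move_left): buffer="qfwmqyljg" (len 9), cursors c1@1 c2@4 c4@4 c3@5, authorship .........
After op 6 (move_left): buffer="qfwmqyljg" (len 9), cursors c1@0 c2@3 c4@3 c3@4, authorship .........
After op 7 (move_left): buffer="qfwmqyljg" (len 9), cursors c1@0 c2@2 c4@2 c3@3, authorship .........
After op 8 (move_right): buffer="qfwmqyljg" (len 9), cursors c1@1 c2@3 c4@3 c3@4, authorship .........
After op 9 (insert('q')): buffer="qqfwqqmqqyljg" (len 13), cursors c1@2 c2@6 c4@6 c3@8, authorship .1..24.3.....
Authorship (.=original, N=cursor N): . 1 . . 2 4 . 3 . . . . .
Index 5: author = 4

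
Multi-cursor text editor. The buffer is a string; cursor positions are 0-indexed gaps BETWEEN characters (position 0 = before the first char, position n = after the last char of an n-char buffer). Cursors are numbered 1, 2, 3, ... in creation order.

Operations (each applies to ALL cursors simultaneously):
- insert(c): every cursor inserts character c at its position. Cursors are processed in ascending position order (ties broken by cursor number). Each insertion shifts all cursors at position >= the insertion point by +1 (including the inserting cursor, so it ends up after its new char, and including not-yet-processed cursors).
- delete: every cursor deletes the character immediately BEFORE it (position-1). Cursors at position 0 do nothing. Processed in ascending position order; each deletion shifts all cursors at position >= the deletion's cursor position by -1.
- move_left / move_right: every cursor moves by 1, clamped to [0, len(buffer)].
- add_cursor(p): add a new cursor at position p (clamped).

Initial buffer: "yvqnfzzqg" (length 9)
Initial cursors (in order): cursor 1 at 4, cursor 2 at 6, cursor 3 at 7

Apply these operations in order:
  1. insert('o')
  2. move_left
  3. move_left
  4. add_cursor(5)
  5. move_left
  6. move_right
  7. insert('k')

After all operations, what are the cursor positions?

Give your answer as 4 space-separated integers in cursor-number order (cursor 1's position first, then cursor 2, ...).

Answer: 4 9 12 7

Derivation:
After op 1 (insert('o')): buffer="yvqnofzozoqg" (len 12), cursors c1@5 c2@8 c3@10, authorship ....1..2.3..
After op 2 (move_left): buffer="yvqnofzozoqg" (len 12), cursors c1@4 c2@7 c3@9, authorship ....1..2.3..
After op 3 (move_left): buffer="yvqnofzozoqg" (len 12), cursors c1@3 c2@6 c3@8, authorship ....1..2.3..
After op 4 (add_cursor(5)): buffer="yvqnofzozoqg" (len 12), cursors c1@3 c4@5 c2@6 c3@8, authorship ....1..2.3..
After op 5 (move_left): buffer="yvqnofzozoqg" (len 12), cursors c1@2 c4@4 c2@5 c3@7, authorship ....1..2.3..
After op 6 (move_right): buffer="yvqnofzozoqg" (len 12), cursors c1@3 c4@5 c2@6 c3@8, authorship ....1..2.3..
After op 7 (insert('k')): buffer="yvqknokfkzokzoqg" (len 16), cursors c1@4 c4@7 c2@9 c3@12, authorship ...1.14.2.23.3..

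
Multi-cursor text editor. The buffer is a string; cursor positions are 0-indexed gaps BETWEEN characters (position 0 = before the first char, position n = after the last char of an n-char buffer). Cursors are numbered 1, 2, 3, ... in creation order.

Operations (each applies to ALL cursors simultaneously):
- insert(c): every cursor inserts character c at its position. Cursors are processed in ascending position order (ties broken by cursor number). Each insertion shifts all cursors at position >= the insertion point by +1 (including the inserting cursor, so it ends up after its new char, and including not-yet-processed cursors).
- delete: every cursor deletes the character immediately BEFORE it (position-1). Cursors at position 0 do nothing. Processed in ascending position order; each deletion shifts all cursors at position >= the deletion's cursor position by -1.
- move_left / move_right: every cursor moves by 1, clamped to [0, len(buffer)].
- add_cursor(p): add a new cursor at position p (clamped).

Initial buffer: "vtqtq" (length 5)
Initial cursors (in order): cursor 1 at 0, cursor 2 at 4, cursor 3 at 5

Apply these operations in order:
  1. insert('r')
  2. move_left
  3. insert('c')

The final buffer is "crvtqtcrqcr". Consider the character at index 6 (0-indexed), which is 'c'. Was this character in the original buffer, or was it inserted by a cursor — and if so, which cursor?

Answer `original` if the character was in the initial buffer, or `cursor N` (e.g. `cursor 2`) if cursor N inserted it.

After op 1 (insert('r')): buffer="rvtqtrqr" (len 8), cursors c1@1 c2@6 c3@8, authorship 1....2.3
After op 2 (move_left): buffer="rvtqtrqr" (len 8), cursors c1@0 c2@5 c3@7, authorship 1....2.3
After op 3 (insert('c')): buffer="crvtqtcrqcr" (len 11), cursors c1@1 c2@7 c3@10, authorship 11....22.33
Authorship (.=original, N=cursor N): 1 1 . . . . 2 2 . 3 3
Index 6: author = 2

Answer: cursor 2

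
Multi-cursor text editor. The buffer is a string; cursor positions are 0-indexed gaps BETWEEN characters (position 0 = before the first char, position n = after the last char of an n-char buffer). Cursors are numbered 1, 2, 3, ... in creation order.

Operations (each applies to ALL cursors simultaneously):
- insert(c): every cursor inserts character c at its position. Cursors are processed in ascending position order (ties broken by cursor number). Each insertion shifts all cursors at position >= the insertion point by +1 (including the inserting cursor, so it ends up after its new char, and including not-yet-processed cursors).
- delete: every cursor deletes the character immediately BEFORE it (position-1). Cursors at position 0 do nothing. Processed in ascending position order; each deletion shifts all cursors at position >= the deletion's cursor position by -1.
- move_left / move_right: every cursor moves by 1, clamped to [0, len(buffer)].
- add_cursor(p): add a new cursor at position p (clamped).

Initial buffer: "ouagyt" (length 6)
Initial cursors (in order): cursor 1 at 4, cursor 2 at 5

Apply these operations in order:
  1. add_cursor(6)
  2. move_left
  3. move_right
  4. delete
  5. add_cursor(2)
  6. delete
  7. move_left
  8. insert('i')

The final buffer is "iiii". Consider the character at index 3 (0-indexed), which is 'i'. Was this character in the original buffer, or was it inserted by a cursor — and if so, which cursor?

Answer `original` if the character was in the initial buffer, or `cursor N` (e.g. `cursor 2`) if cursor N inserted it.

Answer: cursor 4

Derivation:
After op 1 (add_cursor(6)): buffer="ouagyt" (len 6), cursors c1@4 c2@5 c3@6, authorship ......
After op 2 (move_left): buffer="ouagyt" (len 6), cursors c1@3 c2@4 c3@5, authorship ......
After op 3 (move_right): buffer="ouagyt" (len 6), cursors c1@4 c2@5 c3@6, authorship ......
After op 4 (delete): buffer="oua" (len 3), cursors c1@3 c2@3 c3@3, authorship ...
After op 5 (add_cursor(2)): buffer="oua" (len 3), cursors c4@2 c1@3 c2@3 c3@3, authorship ...
After op 6 (delete): buffer="" (len 0), cursors c1@0 c2@0 c3@0 c4@0, authorship 
After op 7 (move_left): buffer="" (len 0), cursors c1@0 c2@0 c3@0 c4@0, authorship 
After op 8 (insert('i')): buffer="iiii" (len 4), cursors c1@4 c2@4 c3@4 c4@4, authorship 1234
Authorship (.=original, N=cursor N): 1 2 3 4
Index 3: author = 4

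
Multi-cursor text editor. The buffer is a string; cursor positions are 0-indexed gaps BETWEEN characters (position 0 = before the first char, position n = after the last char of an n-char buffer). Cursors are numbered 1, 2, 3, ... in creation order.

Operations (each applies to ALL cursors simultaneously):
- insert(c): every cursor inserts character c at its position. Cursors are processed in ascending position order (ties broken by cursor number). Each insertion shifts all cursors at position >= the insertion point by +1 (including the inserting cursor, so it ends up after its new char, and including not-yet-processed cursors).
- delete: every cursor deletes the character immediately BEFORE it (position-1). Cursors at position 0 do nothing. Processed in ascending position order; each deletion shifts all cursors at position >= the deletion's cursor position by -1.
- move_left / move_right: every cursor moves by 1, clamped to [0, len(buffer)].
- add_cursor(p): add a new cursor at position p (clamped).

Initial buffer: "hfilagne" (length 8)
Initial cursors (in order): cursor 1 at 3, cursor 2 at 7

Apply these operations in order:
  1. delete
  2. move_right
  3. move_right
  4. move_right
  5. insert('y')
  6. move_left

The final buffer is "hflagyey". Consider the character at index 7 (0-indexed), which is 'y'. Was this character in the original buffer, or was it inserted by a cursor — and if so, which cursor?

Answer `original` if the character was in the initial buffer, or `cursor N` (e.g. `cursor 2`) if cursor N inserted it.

Answer: cursor 2

Derivation:
After op 1 (delete): buffer="hflage" (len 6), cursors c1@2 c2@5, authorship ......
After op 2 (move_right): buffer="hflage" (len 6), cursors c1@3 c2@6, authorship ......
After op 3 (move_right): buffer="hflage" (len 6), cursors c1@4 c2@6, authorship ......
After op 4 (move_right): buffer="hflage" (len 6), cursors c1@5 c2@6, authorship ......
After op 5 (insert('y')): buffer="hflagyey" (len 8), cursors c1@6 c2@8, authorship .....1.2
After op 6 (move_left): buffer="hflagyey" (len 8), cursors c1@5 c2@7, authorship .....1.2
Authorship (.=original, N=cursor N): . . . . . 1 . 2
Index 7: author = 2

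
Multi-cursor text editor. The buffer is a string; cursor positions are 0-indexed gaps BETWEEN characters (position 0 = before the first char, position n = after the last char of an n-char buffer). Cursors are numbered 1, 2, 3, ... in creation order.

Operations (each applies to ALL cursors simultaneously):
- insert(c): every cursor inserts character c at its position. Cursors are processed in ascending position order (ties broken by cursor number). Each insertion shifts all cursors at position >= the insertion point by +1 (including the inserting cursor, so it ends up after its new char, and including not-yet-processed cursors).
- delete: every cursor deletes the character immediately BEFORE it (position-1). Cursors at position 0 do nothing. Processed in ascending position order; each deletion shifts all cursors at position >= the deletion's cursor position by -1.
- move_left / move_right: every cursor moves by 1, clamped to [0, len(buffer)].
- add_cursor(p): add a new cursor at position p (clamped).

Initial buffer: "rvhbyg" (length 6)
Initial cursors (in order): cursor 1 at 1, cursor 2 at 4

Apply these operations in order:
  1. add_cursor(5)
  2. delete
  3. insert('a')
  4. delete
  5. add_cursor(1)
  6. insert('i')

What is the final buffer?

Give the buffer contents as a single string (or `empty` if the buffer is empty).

After op 1 (add_cursor(5)): buffer="rvhbyg" (len 6), cursors c1@1 c2@4 c3@5, authorship ......
After op 2 (delete): buffer="vhg" (len 3), cursors c1@0 c2@2 c3@2, authorship ...
After op 3 (insert('a')): buffer="avhaag" (len 6), cursors c1@1 c2@5 c3@5, authorship 1..23.
After op 4 (delete): buffer="vhg" (len 3), cursors c1@0 c2@2 c3@2, authorship ...
After op 5 (add_cursor(1)): buffer="vhg" (len 3), cursors c1@0 c4@1 c2@2 c3@2, authorship ...
After op 6 (insert('i')): buffer="ivihiig" (len 7), cursors c1@1 c4@3 c2@6 c3@6, authorship 1.4.23.

Answer: ivihiig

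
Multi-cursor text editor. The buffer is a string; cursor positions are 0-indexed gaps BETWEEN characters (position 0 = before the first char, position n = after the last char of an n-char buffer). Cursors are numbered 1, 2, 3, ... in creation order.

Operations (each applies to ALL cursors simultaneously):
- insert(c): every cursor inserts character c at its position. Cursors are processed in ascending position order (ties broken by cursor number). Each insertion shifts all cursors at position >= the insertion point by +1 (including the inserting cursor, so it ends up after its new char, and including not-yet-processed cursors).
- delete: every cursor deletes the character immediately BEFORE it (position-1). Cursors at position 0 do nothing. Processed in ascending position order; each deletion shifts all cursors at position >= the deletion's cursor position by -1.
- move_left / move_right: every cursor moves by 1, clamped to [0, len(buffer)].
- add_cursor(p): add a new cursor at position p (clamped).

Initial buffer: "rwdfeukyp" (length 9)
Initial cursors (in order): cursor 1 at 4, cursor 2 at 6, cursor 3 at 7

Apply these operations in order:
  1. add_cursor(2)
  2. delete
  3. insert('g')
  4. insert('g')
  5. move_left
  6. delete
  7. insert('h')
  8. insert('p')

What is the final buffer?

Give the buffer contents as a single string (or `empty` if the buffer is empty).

Answer: rhpgdhpgeghhppgyp

Derivation:
After op 1 (add_cursor(2)): buffer="rwdfeukyp" (len 9), cursors c4@2 c1@4 c2@6 c3@7, authorship .........
After op 2 (delete): buffer="rdeyp" (len 5), cursors c4@1 c1@2 c2@3 c3@3, authorship .....
After op 3 (insert('g')): buffer="rgdgeggyp" (len 9), cursors c4@2 c1@4 c2@7 c3@7, authorship .4.1.23..
After op 4 (insert('g')): buffer="rggdggeggggyp" (len 13), cursors c4@3 c1@6 c2@11 c3@11, authorship .44.11.2323..
After op 5 (move_left): buffer="rggdggeggggyp" (len 13), cursors c4@2 c1@5 c2@10 c3@10, authorship .44.11.2323..
After op 6 (delete): buffer="rgdgeggyp" (len 9), cursors c4@1 c1@3 c2@6 c3@6, authorship .4.1.23..
After op 7 (insert('h')): buffer="rhgdhgeghhgyp" (len 13), cursors c4@2 c1@5 c2@10 c3@10, authorship .44.11.2233..
After op 8 (insert('p')): buffer="rhpgdhpgeghhppgyp" (len 17), cursors c4@3 c1@7 c2@14 c3@14, authorship .444.111.223233..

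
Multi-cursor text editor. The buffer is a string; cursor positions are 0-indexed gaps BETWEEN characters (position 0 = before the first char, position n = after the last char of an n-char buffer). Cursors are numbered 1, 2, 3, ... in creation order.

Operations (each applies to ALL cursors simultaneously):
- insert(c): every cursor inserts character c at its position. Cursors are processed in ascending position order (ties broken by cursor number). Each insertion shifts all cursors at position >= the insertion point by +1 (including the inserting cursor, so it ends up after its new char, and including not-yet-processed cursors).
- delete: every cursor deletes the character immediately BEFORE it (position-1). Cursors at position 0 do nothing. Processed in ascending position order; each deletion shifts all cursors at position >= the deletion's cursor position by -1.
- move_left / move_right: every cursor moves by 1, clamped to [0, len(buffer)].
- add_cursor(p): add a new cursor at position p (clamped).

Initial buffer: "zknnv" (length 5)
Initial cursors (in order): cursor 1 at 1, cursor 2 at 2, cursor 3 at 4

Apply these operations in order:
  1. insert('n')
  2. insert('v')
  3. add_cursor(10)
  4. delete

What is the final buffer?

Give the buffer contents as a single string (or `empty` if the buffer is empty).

Answer: znknnnv

Derivation:
After op 1 (insert('n')): buffer="znknnnnv" (len 8), cursors c1@2 c2@4 c3@7, authorship .1.2..3.
After op 2 (insert('v')): buffer="znvknvnnnvv" (len 11), cursors c1@3 c2@6 c3@10, authorship .11.22..33.
After op 3 (add_cursor(10)): buffer="znvknvnnnvv" (len 11), cursors c1@3 c2@6 c3@10 c4@10, authorship .11.22..33.
After op 4 (delete): buffer="znknnnv" (len 7), cursors c1@2 c2@4 c3@6 c4@6, authorship .1.2...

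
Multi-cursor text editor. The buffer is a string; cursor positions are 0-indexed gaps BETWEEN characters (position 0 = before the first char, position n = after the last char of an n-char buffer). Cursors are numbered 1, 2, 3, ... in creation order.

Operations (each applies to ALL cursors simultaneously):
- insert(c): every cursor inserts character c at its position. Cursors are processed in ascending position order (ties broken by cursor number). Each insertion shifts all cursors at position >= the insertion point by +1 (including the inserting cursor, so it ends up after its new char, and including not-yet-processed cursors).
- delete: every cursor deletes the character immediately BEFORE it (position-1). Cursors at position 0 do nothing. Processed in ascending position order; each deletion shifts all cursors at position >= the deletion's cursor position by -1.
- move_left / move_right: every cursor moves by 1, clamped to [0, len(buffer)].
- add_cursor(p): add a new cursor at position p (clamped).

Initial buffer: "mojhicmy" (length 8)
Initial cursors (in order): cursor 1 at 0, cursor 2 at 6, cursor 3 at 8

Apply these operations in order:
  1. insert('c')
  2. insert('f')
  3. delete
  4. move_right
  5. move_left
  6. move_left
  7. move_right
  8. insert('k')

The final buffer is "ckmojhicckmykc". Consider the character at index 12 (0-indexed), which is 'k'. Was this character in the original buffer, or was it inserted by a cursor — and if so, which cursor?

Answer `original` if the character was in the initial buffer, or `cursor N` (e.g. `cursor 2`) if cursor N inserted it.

Answer: cursor 3

Derivation:
After op 1 (insert('c')): buffer="cmojhiccmyc" (len 11), cursors c1@1 c2@8 c3@11, authorship 1......2..3
After op 2 (insert('f')): buffer="cfmojhiccfmycf" (len 14), cursors c1@2 c2@10 c3@14, authorship 11......22..33
After op 3 (delete): buffer="cmojhiccmyc" (len 11), cursors c1@1 c2@8 c3@11, authorship 1......2..3
After op 4 (move_right): buffer="cmojhiccmyc" (len 11), cursors c1@2 c2@9 c3@11, authorship 1......2..3
After op 5 (move_left): buffer="cmojhiccmyc" (len 11), cursors c1@1 c2@8 c3@10, authorship 1......2..3
After op 6 (move_left): buffer="cmojhiccmyc" (len 11), cursors c1@0 c2@7 c3@9, authorship 1......2..3
After op 7 (move_right): buffer="cmojhiccmyc" (len 11), cursors c1@1 c2@8 c3@10, authorship 1......2..3
After op 8 (insert('k')): buffer="ckmojhicckmykc" (len 14), cursors c1@2 c2@10 c3@13, authorship 11......22..33
Authorship (.=original, N=cursor N): 1 1 . . . . . . 2 2 . . 3 3
Index 12: author = 3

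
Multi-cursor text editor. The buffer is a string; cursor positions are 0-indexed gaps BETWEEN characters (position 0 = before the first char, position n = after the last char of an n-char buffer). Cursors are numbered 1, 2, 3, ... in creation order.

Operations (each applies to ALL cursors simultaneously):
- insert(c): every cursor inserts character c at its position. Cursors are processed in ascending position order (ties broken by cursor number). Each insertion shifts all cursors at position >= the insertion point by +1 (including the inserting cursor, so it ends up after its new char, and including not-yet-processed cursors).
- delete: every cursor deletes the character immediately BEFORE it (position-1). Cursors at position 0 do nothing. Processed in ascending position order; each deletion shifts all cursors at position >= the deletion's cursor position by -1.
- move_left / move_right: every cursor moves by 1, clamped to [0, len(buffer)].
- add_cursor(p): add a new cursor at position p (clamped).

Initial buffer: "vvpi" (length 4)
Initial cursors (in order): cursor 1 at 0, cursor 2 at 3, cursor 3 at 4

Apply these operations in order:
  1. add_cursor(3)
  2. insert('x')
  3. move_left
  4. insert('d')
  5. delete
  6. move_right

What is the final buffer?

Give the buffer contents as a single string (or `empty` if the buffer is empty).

After op 1 (add_cursor(3)): buffer="vvpi" (len 4), cursors c1@0 c2@3 c4@3 c3@4, authorship ....
After op 2 (insert('x')): buffer="xvvpxxix" (len 8), cursors c1@1 c2@6 c4@6 c3@8, authorship 1...24.3
After op 3 (move_left): buffer="xvvpxxix" (len 8), cursors c1@0 c2@5 c4@5 c3@7, authorship 1...24.3
After op 4 (insert('d')): buffer="dxvvpxddxidx" (len 12), cursors c1@1 c2@8 c4@8 c3@11, authorship 11...2244.33
After op 5 (delete): buffer="xvvpxxix" (len 8), cursors c1@0 c2@5 c4@5 c3@7, authorship 1...24.3
After op 6 (move_right): buffer="xvvpxxix" (len 8), cursors c1@1 c2@6 c4@6 c3@8, authorship 1...24.3

Answer: xvvpxxix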